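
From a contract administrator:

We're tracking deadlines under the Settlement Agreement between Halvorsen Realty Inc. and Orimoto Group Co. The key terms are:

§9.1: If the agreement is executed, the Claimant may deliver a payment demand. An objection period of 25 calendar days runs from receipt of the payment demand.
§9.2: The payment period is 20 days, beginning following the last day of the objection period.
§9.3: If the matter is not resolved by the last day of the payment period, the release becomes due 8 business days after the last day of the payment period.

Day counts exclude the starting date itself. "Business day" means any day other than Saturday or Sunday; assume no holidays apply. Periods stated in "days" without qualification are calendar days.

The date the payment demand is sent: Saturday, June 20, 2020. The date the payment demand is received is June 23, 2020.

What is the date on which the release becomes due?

August 19, 2020

The last day of the objection period: June 23, 2020 + 25 days = July 18, 2020.
Adding 20 calendar days to July 18, 2020 gives August 7, 2020, which is the last day of the payment period.
The date on which the release becomes due: 8 business days after Friday, August 7, 2020, skipping weekends — Aug 10, Aug 11, Aug 12, Aug 13, Aug 14, Aug 17, Aug 18, Aug 19 — lands on Wednesday, August 19, 2020.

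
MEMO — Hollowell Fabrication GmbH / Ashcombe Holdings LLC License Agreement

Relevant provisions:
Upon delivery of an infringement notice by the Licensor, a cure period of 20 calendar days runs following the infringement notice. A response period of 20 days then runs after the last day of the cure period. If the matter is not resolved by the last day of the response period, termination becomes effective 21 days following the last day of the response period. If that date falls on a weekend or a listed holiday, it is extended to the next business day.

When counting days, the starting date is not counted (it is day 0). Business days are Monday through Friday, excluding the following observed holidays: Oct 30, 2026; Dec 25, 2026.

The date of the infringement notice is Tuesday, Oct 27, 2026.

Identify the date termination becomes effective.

Adding 20 calendar days to Oct 27, 2026 gives Nov 16, 2026, which is the last day of the cure period.
The last day of the response period: Nov 16, 2026 + 20 days = Dec 6, 2026.
The date termination becomes effective: 21 calendar days after Dec 6, 2026 is Dec 27, 2026. That falls on a Sunday, so it rolls to the next business day, Monday, Dec 28, 2026.

Dec 28, 2026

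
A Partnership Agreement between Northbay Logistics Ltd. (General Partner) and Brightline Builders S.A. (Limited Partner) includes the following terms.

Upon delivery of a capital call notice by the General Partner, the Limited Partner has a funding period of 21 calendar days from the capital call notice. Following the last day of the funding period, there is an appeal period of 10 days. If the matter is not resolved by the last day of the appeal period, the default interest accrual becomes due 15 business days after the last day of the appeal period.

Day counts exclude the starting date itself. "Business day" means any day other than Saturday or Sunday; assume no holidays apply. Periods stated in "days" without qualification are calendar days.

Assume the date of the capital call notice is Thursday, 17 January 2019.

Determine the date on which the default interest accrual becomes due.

The last day of the funding period: 17 January 2019 + 21 days = 7 February 2019.
The last day of the appeal period: 10 calendar days after 7 February 2019 is 17 February 2019.
The date on which the default interest accrual becomes due: counting 15 business days from Sunday, 17 February 2019 (Feb 18, Feb 19, Feb 20, Feb 21, …, Mar 6, Mar 7, Mar 8, skipping weekends) reaches Friday, 8 March 2019.

8 March 2019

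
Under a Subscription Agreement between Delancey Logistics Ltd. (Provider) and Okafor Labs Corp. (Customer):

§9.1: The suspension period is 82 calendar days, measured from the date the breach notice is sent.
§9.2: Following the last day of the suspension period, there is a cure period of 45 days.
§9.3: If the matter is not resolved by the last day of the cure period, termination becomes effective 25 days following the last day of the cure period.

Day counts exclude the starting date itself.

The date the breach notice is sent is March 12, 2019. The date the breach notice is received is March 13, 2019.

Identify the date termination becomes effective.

August 11, 2019

The last day of the suspension period: March 12, 2019 + 82 days = June 2, 2019.
The last day of the cure period: June 2, 2019 + 45 days = July 17, 2019.
The date termination becomes effective: July 17, 2019 + 25 days = August 11, 2019.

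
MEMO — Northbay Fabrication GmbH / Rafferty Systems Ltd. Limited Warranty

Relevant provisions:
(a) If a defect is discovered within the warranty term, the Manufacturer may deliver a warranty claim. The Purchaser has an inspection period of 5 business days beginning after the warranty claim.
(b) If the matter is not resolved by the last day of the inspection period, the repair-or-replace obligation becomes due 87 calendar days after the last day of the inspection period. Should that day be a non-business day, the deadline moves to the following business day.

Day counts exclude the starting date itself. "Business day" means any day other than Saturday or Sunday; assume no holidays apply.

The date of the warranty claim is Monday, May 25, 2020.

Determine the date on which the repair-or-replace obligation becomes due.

August 27, 2020

The last day of the inspection period: counting 5 business days from Monday, May 25, 2020 (May 26, May 27, May 28, May 29, Jun 1, skipping weekends) reaches Monday, June 1, 2020.
The date on which the repair-or-replace obligation becomes due: June 1, 2020 + 87 days = August 27, 2020. August 27, 2020 is a Thursday, so no roll-forward applies.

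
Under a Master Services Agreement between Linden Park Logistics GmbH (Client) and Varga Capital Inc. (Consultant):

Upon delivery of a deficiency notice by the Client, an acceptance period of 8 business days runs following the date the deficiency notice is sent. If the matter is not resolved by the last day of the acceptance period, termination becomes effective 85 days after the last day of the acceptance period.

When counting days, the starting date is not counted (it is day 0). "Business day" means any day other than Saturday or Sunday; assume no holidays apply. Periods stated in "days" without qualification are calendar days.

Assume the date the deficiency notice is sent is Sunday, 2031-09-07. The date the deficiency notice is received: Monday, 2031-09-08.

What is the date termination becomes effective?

From Sunday, 2031-09-07, 8 business days (Sep 8, Sep 9, Sep 10, Sep 11, Sep 12, Sep 15, Sep 16, Sep 17, skipping weekends) brings us to Wednesday, 2031-09-17, which is the last day of the acceptance period.
The date termination becomes effective: 85 calendar days after 2031-09-17 is 2031-12-11.

2031-12-11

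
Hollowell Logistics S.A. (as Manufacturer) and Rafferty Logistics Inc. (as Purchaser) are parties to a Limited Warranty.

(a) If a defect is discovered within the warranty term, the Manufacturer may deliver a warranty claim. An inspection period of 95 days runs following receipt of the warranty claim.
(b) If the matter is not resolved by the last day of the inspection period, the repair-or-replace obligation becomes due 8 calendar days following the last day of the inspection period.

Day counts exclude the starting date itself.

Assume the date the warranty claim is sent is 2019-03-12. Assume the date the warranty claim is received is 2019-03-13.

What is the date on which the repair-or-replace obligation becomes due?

2019-06-24

Adding 95 calendar days to 2019-03-13 gives 2019-06-16, which is the last day of the inspection period.
The date on which the repair-or-replace obligation becomes due: 2019-06-16 + 8 days = 2019-06-24.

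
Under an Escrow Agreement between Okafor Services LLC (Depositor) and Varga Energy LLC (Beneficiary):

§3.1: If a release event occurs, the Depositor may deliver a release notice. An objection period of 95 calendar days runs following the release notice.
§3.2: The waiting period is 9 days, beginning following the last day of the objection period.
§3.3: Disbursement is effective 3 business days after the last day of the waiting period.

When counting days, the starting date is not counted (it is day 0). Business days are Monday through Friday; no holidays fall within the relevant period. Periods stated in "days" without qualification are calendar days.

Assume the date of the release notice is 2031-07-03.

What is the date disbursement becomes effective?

Adding 95 calendar days to 2031-07-03 gives 2031-10-06, which is the last day of the objection period.
The last day of the waiting period: 2031-10-06 + 9 days = 2031-10-15.
The date disbursement becomes effective: counting 3 business days from Wednesday, 2031-10-15 (Oct 16, Oct 17, Oct 20, skipping weekends) reaches Monday, 2031-10-20.

2031-10-20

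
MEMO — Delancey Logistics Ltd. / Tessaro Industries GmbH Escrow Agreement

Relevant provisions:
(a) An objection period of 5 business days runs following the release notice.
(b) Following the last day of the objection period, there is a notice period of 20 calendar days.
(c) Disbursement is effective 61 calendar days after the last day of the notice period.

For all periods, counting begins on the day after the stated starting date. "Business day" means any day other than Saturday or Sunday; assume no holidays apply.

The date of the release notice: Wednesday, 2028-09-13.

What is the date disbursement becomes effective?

The last day of the objection period: 5 business days after Wednesday, 2028-09-13, skipping weekends — Sep 14, Sep 15, Sep 18, Sep 19, Sep 20 — lands on Wednesday, 2028-09-20.
The last day of the notice period: 2028-09-20 + 20 days = 2028-10-10.
The date disbursement becomes effective: 2028-10-10 + 61 days = 2028-12-10.

2028-12-10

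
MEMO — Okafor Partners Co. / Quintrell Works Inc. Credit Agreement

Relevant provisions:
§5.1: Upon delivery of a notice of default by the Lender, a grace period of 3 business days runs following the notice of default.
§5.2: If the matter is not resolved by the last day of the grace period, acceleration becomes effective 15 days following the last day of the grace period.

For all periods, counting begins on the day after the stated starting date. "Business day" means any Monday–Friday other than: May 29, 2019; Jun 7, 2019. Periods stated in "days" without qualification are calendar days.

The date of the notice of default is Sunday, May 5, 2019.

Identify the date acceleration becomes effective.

May 23, 2019

The last day of the grace period: counting 3 business days from Sunday, May 5, 2019 (May 6, May 7, May 8, skipping weekends) reaches Wednesday, May 8, 2019.
The date acceleration becomes effective: 15 calendar days after May 8, 2019 is May 23, 2019.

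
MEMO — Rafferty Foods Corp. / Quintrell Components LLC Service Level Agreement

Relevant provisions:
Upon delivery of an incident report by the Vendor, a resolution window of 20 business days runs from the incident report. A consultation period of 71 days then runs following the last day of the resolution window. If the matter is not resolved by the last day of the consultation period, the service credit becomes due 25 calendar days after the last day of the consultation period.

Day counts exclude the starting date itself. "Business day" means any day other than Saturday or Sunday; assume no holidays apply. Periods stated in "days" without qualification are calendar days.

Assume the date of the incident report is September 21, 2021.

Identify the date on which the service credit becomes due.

The last day of the resolution window: counting 20 business days from Tuesday, September 21, 2021 (Sep 22, Sep 23, Sep 24, Sep 27, …, Oct 15, Oct 18, Oct 19, skipping weekends) reaches Tuesday, October 19, 2021.
The last day of the consultation period: October 19, 2021 + 71 days = December 29, 2021.
The date on which the service credit becomes due: 25 calendar days after December 29, 2021 is January 23, 2022.

January 23, 2022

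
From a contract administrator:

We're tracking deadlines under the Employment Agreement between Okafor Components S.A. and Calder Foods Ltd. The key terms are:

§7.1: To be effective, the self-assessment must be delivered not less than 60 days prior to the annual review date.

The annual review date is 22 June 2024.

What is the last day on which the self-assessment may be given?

22 June 2024 minus 60 days is 23 April 2024.

23 April 2024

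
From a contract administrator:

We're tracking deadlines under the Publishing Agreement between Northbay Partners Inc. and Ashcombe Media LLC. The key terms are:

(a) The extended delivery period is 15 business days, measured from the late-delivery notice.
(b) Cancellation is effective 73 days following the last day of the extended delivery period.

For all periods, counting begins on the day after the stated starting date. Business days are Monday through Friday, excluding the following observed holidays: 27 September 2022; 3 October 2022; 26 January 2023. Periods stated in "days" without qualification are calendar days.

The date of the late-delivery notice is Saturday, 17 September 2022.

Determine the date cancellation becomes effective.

The last day of the extended delivery period: counting 15 business days from Saturday, 17 September 2022 (Sep 19, Sep 20, Sep 21, Sep 22, …, Oct 7, Oct 10, Oct 11, skipping weekends and the listed holidays on Sep 27, Oct 3) reaches Tuesday, 11 October 2022.
Adding 73 calendar days to 11 October 2022 gives 23 December 2022, which is the date cancellation becomes effective.

23 December 2022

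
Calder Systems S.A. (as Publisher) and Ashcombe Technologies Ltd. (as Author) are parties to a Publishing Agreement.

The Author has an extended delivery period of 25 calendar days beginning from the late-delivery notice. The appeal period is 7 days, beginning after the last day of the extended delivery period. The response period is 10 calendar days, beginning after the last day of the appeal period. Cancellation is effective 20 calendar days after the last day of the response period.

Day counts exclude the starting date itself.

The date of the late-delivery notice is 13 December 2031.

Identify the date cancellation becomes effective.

13 February 2032

The last day of the extended delivery period: 13 December 2031 + 25 days = 7 January 2032.
Adding 7 calendar days to 7 January 2032 gives 14 January 2032, which is the last day of the appeal period.
The last day of the response period: 14 January 2032 + 10 days = 24 January 2032.
The date cancellation becomes effective: 24 January 2032 + 20 days = 13 February 2032.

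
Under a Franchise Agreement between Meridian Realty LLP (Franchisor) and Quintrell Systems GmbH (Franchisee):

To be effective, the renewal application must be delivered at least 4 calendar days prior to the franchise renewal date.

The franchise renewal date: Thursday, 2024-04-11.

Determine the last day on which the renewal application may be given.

2024-04-07

2024-04-11 minus 4 days is 2024-04-07.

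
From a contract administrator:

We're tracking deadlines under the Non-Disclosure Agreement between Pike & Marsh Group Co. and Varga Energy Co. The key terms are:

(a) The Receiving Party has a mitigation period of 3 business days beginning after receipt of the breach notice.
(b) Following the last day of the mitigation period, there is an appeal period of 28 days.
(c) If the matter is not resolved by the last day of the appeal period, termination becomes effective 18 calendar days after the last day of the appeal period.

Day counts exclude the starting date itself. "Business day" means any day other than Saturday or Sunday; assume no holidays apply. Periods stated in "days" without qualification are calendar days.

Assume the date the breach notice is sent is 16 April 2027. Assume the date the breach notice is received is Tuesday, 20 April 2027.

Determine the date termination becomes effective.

The last day of the mitigation period: counting 3 business days from Tuesday, 20 April 2027 (Apr 21, Apr 22, Apr 23, skipping weekends) reaches Friday, 23 April 2027.
The last day of the appeal period: 28 calendar days after 23 April 2027 is 21 May 2027.
The date termination becomes effective: 18 calendar days after 21 May 2027 is 8 June 2027.

8 June 2027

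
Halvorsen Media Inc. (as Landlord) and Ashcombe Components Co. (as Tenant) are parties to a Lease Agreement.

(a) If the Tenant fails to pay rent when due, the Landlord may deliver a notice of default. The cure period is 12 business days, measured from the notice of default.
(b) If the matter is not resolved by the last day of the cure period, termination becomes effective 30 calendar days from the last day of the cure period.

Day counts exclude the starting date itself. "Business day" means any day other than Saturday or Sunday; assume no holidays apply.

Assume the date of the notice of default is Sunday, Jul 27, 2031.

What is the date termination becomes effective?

Sep 11, 2031

From Sunday, Jul 27, 2031, 12 business days (Jul 28, Jul 29, Jul 30, Jul 31, …, Aug 8, Aug 11, Aug 12, skipping weekends) brings us to Tuesday, Aug 12, 2031, which is the last day of the cure period.
Adding 30 calendar days to Aug 12, 2031 gives Sep 11, 2031, which is the date termination becomes effective.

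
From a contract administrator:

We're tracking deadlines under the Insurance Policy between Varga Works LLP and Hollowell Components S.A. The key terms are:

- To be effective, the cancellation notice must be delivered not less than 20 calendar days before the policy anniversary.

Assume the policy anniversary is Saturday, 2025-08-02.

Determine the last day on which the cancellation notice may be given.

2025-07-13

2025-08-02 minus 20 days is 2025-07-13.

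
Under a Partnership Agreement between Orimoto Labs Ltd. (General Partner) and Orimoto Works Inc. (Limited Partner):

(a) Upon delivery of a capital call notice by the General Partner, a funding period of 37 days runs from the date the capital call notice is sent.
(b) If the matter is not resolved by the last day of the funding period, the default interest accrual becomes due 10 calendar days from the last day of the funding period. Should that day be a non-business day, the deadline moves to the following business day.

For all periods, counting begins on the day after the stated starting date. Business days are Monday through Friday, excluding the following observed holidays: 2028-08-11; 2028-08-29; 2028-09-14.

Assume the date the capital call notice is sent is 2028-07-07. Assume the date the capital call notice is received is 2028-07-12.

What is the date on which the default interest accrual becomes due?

2028-08-23

Adding 37 calendar days to 2028-07-07 gives 2028-08-13, which is the last day of the funding period.
Adding 10 calendar days to 2028-08-13 gives 2028-08-23, which is the date on which the default interest accrual becomes due. 2028-08-23 is a Wednesday and is not a listed holiday, so no roll-forward applies.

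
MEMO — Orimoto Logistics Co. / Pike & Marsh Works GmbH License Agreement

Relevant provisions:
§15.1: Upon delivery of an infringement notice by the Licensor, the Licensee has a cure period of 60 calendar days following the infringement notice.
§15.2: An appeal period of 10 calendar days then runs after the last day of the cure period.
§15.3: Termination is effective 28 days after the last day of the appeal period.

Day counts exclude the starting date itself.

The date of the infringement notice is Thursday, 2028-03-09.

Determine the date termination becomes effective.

2028-06-15

The last day of the cure period: 2028-03-09 + 60 days = 2028-05-08.
The last day of the appeal period: 10 calendar days after 2028-05-08 is 2028-05-18.
Adding 28 calendar days to 2028-05-18 gives 2028-06-15, which is the date termination becomes effective.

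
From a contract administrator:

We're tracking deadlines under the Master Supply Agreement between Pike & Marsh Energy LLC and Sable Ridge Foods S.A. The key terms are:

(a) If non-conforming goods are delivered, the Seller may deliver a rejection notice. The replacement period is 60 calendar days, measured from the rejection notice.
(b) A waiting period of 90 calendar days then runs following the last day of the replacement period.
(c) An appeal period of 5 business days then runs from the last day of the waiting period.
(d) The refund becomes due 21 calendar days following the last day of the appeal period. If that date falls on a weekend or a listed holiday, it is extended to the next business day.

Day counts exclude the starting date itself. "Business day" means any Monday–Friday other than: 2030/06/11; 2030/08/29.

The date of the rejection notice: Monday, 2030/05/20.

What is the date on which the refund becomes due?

Adding 60 calendar days to 2030/05/20 gives 2030/07/19, which is the last day of the replacement period.
The last day of the waiting period: 2030/07/19 + 90 days = 2030/10/17.
From Thursday, 2030/10/17, 5 business days (Oct 18, Oct 21, Oct 22, Oct 23, Oct 24, skipping weekends) brings us to Thursday, 2030/10/24, which is the last day of the appeal period.
The date on which the refund becomes due: 21 calendar days after 2030/10/24 is 2030/11/14. 2030/11/14 is a Thursday and is not a listed holiday, so no roll-forward applies.

2030/11/14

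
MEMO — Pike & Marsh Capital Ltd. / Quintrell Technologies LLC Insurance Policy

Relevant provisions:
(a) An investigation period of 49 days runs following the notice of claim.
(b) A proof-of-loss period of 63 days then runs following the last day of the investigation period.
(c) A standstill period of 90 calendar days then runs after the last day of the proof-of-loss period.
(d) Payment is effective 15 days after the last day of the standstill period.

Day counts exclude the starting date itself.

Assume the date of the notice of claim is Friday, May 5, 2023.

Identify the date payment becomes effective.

December 8, 2023

Adding 49 calendar days to May 5, 2023 gives June 23, 2023, which is the last day of the investigation period.
The last day of the proof-of-loss period: 63 calendar days after June 23, 2023 is August 25, 2023.
The last day of the standstill period: August 25, 2023 + 90 days = November 23, 2023.
Adding 15 calendar days to November 23, 2023 gives December 8, 2023, which is the date payment becomes effective.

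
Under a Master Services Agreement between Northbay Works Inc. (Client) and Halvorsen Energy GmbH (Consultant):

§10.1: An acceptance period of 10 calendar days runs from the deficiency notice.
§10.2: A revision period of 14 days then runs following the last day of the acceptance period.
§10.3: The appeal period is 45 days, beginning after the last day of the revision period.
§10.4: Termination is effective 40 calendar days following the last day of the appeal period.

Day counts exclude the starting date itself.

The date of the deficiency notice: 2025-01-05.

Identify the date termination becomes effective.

2025-04-24

The last day of the acceptance period: 2025-01-05 + 10 days = 2025-01-15.
The last day of the revision period: 2025-01-15 + 14 days = 2025-01-29.
The last day of the appeal period: 2025-01-29 + 45 days = 2025-03-15.
The date termination becomes effective: 40 calendar days after 2025-03-15 is 2025-04-24.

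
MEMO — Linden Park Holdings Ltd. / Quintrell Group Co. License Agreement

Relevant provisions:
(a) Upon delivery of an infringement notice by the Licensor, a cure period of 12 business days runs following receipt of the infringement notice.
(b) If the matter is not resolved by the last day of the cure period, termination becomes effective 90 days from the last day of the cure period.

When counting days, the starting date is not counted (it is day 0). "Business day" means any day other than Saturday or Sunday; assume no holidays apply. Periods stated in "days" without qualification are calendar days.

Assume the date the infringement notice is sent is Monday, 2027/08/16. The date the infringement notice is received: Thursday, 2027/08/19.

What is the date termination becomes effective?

The last day of the cure period: counting 12 business days from Thursday, 2027/08/19 (Aug 20, Aug 23, Aug 24, Aug 25, …, Sep 2, Sep 3, Sep 6, skipping weekends) reaches Monday, 2027/09/06.
Adding 90 calendar days to 2027/09/06 gives 2027/12/05, which is the date termination becomes effective.

2027/12/05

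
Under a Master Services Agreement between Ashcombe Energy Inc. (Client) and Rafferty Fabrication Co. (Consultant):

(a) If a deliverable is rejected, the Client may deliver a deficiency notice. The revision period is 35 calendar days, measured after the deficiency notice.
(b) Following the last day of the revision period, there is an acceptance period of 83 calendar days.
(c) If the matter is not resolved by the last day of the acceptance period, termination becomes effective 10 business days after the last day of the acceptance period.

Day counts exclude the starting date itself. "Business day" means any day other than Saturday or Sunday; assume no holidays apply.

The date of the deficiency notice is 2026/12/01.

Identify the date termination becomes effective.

The last day of the revision period: 35 calendar days after 2026/12/01 is 2027/01/05.
Adding 83 calendar days to 2027/01/05 gives 2027/03/29, which is the last day of the acceptance period.
The date termination becomes effective: counting 10 business days from Monday, 2027/03/29 (Mar 30, Mar 31, Apr 1, Apr 2, Apr 5, Apr 6, Apr 7, Apr 8, Apr 9, Apr 12, skipping weekends) reaches Monday, 2027/04/12.

2027/04/12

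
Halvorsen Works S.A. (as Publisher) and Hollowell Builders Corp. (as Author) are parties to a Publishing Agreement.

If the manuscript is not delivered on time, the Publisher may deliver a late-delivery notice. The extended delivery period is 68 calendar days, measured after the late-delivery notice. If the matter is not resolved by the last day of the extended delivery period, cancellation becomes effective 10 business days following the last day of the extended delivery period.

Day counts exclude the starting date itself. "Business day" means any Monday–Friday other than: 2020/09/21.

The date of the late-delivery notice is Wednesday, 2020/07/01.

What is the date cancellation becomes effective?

2020/09/22

The last day of the extended delivery period: 2020/07/01 + 68 days = 2020/09/07.
The date cancellation becomes effective: 10 business days after Monday, 2020/09/07, skipping weekends and the listed holiday on Sep 21 — Sep 8, Sep 9, Sep 10, Sep 11, Sep 14, Sep 15, Sep 16, Sep 17, Sep 18, Sep 22 — lands on Tuesday, 2020/09/22.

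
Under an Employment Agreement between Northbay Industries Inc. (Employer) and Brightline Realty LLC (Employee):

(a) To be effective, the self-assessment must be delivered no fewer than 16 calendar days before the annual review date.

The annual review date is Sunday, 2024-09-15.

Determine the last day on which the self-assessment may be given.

2024-08-30

2024-09-15 minus 16 days is 2024-08-30.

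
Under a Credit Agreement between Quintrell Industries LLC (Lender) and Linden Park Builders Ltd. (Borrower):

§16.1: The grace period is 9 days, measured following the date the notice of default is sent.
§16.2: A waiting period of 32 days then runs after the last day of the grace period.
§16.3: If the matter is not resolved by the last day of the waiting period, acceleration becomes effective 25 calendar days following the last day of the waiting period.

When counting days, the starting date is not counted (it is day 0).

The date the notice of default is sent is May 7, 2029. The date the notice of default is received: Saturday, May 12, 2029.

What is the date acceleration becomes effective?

The last day of the grace period: 9 calendar days after May 7, 2029 is May 16, 2029.
The last day of the waiting period: May 16, 2029 + 32 days = June 17, 2029.
The date acceleration becomes effective: June 17, 2029 + 25 days = July 12, 2029.

July 12, 2029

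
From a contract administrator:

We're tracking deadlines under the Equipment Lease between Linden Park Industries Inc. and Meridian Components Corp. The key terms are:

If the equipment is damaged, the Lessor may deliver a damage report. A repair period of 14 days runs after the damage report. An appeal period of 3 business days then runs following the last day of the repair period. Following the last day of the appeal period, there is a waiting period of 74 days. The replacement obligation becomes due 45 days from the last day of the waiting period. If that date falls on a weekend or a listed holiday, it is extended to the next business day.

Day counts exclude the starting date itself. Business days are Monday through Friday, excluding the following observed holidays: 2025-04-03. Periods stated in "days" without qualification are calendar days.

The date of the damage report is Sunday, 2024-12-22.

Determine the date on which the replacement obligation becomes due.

The last day of the repair period: 2024-12-22 + 14 days = 2025-01-05.
The last day of the appeal period: 3 business days after Sunday, 2025-01-05, skipping weekends — Jan 6, Jan 7, Jan 8 — lands on Wednesday, 2025-01-08.
The last day of the waiting period: 2025-01-08 + 74 days = 2025-03-23.
The date on which the replacement obligation becomes due: 2025-03-23 + 45 days = 2025-05-07. 2025-05-07 is a Wednesday and is not a listed holiday, so no roll-forward applies.

2025-05-07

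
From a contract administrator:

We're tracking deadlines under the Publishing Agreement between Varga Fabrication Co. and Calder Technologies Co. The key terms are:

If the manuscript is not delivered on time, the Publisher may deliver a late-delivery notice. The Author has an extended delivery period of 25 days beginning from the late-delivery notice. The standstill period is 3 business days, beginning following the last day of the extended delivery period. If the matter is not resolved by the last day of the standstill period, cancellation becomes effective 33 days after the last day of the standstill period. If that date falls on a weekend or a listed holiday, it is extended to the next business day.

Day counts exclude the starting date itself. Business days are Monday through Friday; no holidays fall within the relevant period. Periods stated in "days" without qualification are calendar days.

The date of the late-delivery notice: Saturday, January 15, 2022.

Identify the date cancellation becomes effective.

March 21, 2022

The last day of the extended delivery period: January 15, 2022 + 25 days = February 9, 2022.
From Wednesday, February 9, 2022, 3 business days (Feb 10, Feb 11, Feb 14, skipping weekends) brings us to Monday, February 14, 2022, which is the last day of the standstill period.
The date cancellation becomes effective: 33 calendar days after February 14, 2022 is March 19, 2022. That falls on a Saturday, so it rolls to the next business day, Monday, March 21, 2022.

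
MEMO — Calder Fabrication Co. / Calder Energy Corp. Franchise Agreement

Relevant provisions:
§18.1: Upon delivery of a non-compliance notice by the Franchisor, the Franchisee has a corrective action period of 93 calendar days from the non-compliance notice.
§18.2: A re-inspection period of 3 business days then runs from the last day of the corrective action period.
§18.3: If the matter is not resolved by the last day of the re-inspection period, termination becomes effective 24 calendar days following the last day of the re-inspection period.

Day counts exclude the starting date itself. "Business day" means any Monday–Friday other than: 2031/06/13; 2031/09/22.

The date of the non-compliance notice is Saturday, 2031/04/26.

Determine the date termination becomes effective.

2031/08/24

Adding 93 calendar days to 2031/04/26 gives 2031/07/28, which is the last day of the corrective action period.
The last day of the re-inspection period: counting 3 business days from Monday, 2031/07/28 (Jul 29, Jul 30, Jul 31, skipping weekends) reaches Thursday, 2031/07/31.
The date termination becomes effective: 24 calendar days after 2031/07/31 is 2031/08/24.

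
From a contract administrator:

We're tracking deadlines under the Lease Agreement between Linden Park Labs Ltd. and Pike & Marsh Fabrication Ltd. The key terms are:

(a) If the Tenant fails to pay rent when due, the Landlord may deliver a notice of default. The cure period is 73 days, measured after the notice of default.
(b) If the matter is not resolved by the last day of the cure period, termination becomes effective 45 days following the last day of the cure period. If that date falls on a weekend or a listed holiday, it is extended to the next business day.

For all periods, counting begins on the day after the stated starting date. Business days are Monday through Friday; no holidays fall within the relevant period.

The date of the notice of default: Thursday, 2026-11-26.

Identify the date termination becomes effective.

The last day of the cure period: 2026-11-26 + 73 days = 2027-02-07.
Adding 45 calendar days to 2027-02-07 gives 2027-03-24, which is the date termination becomes effective. 2027-03-24 is a Wednesday, so no roll-forward applies.

2027-03-24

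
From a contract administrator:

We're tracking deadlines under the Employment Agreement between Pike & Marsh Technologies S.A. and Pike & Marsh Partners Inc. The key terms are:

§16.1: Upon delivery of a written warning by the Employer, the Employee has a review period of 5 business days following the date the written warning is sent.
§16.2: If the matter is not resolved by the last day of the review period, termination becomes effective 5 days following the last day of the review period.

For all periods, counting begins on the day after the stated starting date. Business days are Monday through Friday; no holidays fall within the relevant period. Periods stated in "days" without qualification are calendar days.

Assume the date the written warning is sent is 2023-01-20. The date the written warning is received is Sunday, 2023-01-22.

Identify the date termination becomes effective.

2023-02-01

The last day of the review period: 5 business days after Friday, 2023-01-20, skipping weekends — Jan 23, Jan 24, Jan 25, Jan 26, Jan 27 — lands on Friday, 2023-01-27.
Adding 5 calendar days to 2023-01-27 gives 2023-02-01, which is the date termination becomes effective.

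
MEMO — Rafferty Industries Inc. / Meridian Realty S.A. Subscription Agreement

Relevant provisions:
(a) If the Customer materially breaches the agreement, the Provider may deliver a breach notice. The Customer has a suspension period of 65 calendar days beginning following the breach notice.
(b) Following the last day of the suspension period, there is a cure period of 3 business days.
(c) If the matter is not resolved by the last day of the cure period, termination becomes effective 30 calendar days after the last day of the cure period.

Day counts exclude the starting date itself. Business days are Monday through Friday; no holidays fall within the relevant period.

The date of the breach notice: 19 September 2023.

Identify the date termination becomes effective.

28 December 2023

Adding 65 calendar days to 19 September 2023 gives 23 November 2023, which is the last day of the suspension period.
The last day of the cure period: 3 business days after Thursday, 23 November 2023, skipping weekends — Nov 24, Nov 27, Nov 28 — lands on Tuesday, 28 November 2023.
The date termination becomes effective: 28 November 2023 + 30 days = 28 December 2023.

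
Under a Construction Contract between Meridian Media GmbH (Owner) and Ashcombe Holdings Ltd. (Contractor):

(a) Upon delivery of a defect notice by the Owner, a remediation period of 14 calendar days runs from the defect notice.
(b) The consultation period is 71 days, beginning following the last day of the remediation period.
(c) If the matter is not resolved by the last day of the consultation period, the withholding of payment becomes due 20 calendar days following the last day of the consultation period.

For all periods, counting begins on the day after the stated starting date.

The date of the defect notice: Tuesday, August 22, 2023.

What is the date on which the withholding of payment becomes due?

December 5, 2023

The last day of the remediation period: 14 calendar days after August 22, 2023 is September 5, 2023.
Adding 71 calendar days to September 5, 2023 gives November 15, 2023, which is the last day of the consultation period.
The date on which the withholding of payment becomes due: November 15, 2023 + 20 days = December 5, 2023.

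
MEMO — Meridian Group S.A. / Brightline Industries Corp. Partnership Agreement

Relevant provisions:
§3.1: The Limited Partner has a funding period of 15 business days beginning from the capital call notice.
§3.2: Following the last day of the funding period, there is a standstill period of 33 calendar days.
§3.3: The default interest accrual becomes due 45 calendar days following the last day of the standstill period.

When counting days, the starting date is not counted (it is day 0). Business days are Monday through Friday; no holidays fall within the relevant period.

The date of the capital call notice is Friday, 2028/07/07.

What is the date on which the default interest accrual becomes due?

2028/10/14

The last day of the funding period: 15 business days after Friday, 2028/07/07, skipping weekends — Jul 10, Jul 11, Jul 12, Jul 13, …, Jul 26, Jul 27, Jul 28 — lands on Friday, 2028/07/28.
The last day of the standstill period: 33 calendar days after 2028/07/28 is 2028/08/30.
Adding 45 calendar days to 2028/08/30 gives 2028/10/14, which is the date on which the default interest accrual becomes due.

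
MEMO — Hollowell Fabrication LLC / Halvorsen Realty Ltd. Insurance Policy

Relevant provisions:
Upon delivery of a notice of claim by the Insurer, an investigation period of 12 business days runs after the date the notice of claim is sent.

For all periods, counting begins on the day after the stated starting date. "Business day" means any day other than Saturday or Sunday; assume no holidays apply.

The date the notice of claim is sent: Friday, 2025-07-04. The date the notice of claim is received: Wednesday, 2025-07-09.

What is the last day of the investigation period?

From Friday, 2025-07-04, 12 business days (Jul 7, Jul 8, Jul 9, Jul 10, …, Jul 18, Jul 21, Jul 22, skipping weekends) brings us to Tuesday, 2025-07-22, which is the last day of the investigation period.

2025-07-22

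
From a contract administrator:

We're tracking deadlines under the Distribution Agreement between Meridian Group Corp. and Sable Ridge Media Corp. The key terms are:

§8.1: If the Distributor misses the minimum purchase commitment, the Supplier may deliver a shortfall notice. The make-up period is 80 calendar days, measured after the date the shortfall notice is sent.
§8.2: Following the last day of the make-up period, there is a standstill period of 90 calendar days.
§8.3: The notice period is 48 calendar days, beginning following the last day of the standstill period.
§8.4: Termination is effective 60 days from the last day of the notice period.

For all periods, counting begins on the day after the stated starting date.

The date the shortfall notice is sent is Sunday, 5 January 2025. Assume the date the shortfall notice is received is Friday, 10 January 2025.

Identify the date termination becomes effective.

Adding 80 calendar days to 5 January 2025 gives 26 March 2025, which is the last day of the make-up period.
The last day of the standstill period: 90 calendar days after 26 March 2025 is 24 June 2025.
The last day of the notice period: 24 June 2025 + 48 days = 11 August 2025.
Adding 60 calendar days to 11 August 2025 gives 10 October 2025, which is the date termination becomes effective.

10 October 2025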